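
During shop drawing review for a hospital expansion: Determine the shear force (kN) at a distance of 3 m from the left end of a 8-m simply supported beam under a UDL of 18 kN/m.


R_A = w * L / 2 = 18 * 8 / 2 = 72.0 kN
V(x) = R_A - w * x = 72.0 - 18 * 3
= 18.0 kN

18.0 kN


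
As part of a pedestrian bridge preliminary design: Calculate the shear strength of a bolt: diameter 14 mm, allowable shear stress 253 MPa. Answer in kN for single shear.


A = pi * d^2 / 4 = pi * 14^2 / 4 = 153.938 mm^2
V = f_v * A / 1000 = 253 * 153.938 / 1000
= 38.9463 kN

38.9463 kN


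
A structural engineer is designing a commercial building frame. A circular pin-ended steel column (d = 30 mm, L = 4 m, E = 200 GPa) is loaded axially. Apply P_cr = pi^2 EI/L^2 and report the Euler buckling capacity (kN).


I = pi * d^4 / 64 = 39760.78 mm^4
L = 4000.0 mm
P_cr = pi^2 * E * I / L^2
= 9.8696 * 200000.0 * 39760.78 / 4000.0^2
= 4905.29 N = 4.9053 kN

4.9053 kN


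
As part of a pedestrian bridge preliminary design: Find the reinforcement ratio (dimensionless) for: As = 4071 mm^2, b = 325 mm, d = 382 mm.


rho = As / (b * d)
= 4071 / (325 * 382)
= 4071 / 124150
= 0.032791 (dimensionless)

0.032791 (dimensionless)


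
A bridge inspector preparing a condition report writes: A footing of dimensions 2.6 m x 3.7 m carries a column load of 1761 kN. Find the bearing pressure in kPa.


A = 2.6 * 3.7 = 9.62 m^2
q = P / A = 1761 / 9.62
= 183.0561 kPa

183.0561 kPa


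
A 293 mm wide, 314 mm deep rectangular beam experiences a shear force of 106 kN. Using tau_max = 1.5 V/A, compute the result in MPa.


A = b * h = 293 * 314 = 92002 mm^2
V = 106 kN = 106000.0 N
tau_max = 1.5 * V / A = 1.5 * 106000.0 / 92002
= 1.7282 MPa

1.7282 MPa


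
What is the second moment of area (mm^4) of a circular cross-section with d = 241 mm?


r = d / 2 = 241 / 2 = 120.5 mm
I = pi * r^4 / 4 = pi * 120.5^4 / 4
= 165591510.99 mm^4

165591510.99 mm^4


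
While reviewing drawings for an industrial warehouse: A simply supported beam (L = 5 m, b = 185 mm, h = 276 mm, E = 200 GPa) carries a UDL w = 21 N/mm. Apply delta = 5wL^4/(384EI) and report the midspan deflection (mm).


I = 185 * 276^3 / 12 = 324128880.0 mm^4
L = 5000.0 mm, w = 21 N/mm, E = 200000.0 MPa
delta = 5 * w * L^4 / (384 * E * I)
= 5 * 21 * 5000.0^4 / (384 * 200000.0 * 324128880.0)
= 2.6363 mm

2.6363 mm


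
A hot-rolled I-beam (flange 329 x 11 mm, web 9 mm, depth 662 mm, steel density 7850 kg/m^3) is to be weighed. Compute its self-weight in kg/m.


A_flanges = 2 * 329 * 11 = 7238 mm^2
A_web = (662 - 2 * 11) * 9 = 5760 mm^2
A_total = 7238 + 5760 = 12998 mm^2 = 0.012998 m^2
Weight = rho * A = 7850 * 0.012998 = 102.0343 kg/m

102.0343 kg/m


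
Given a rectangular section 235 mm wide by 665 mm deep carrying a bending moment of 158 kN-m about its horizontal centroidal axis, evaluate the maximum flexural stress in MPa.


I = b * h^3 / 12 = 235 * 665^3 / 12 = 5759059322.92 mm^4
y = h / 2 = 665 / 2 = 332.5 mm
M = 158 kN-m = 158000000.0 N-mm
sigma = M * y / I = 158000000.0 * 332.5 / 5759059322.92
= 9.12 MPa

9.12 MPa


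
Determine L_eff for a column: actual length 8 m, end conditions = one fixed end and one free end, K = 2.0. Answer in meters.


L_eff = K * L
= 2.0 * 8
= 16.0 m

16.0 m


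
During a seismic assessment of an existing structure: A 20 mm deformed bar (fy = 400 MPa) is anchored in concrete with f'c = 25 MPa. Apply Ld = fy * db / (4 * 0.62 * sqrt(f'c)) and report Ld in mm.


Ld = (fy * db) / (4 * 0.62 * sqrt(f'c))
= (400 * 20) / (4 * 0.62 * sqrt(25))
= 8000 / 12.4
= 645.16 mm

645.16 mm


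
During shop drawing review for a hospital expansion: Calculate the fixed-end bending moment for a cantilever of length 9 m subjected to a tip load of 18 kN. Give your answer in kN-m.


For a cantilever with a point load at the free end:
M_max = P * L = 18 * 9 = 162 kN-m

162 kN-m


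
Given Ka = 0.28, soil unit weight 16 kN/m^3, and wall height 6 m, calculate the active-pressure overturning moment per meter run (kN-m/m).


Pa = 0.5 * Ka * gamma * H^2
= 0.5 * 0.28 * 16 * 6^2
= 80.64 kN/m
Arm = H / 3 = 6 / 3 = 2.0 m
Mo = Pa * arm = Pa * H / 3 = 80.64 * 6 / 3 = 161.28 kN-m/m

161.28 kN-m/m


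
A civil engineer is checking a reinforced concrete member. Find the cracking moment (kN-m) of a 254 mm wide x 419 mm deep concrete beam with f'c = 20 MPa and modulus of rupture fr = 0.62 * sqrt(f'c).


fr = 0.62 * sqrt(20) = 0.62 * 4.4721 = 2.7727 MPa
I = 254 * 419^3 / 12 = 1557021248.83 mm^4
y_t = 209.5 mm
M_cr = fr * I / y_t = 2.7727 * 1557021248.83 / 209.5 N-mm
= 20.6071 kN-m

20.6071 kN-m


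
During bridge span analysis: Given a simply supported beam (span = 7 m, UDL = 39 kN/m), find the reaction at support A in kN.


Total load = w * L = 39 * 7 = 273 kN
By symmetry, each reaction R = total / 2 = 273 / 2 = 136.5 kN

136.5 kN


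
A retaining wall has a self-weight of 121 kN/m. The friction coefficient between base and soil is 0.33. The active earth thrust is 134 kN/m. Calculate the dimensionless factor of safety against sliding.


Resisting force = mu * W = 0.33 * 121 = 39.93 kN/m
FOS = Resisting / Driving = 39.93 / 134
= 0.298 (dimensionless)

0.298 (dimensionless)


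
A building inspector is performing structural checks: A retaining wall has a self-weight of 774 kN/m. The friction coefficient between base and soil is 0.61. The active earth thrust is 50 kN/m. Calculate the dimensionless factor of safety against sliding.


Resisting force = mu * W = 0.61 * 774 = 472.14 kN/m
FOS = Resisting / Driving = 472.14 / 50
= 9.4428 (dimensionless)

9.4428 (dimensionless)


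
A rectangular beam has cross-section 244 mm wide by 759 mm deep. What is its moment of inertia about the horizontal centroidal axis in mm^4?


I = b * h^3 / 12
= 244 * 759^3 / 12
= 244 * 437245479 / 12
= 8890658073.0 mm^4

8890658073.0 mm^4


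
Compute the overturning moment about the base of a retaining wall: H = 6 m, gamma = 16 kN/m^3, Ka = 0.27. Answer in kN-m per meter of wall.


Pa = 0.5 * Ka * gamma * H^2
= 0.5 * 0.27 * 16 * 6^2
= 77.76 kN/m
Arm = H / 3 = 6 / 3 = 2.0 m
Mo = Pa * arm = Pa * H / 3 = 77.76 * 6 / 3 = 155.52 kN-m/m

155.52 kN-m/m


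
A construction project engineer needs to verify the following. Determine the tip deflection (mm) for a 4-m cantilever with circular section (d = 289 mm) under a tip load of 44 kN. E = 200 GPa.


I = pi * d^4 / 64 = pi * 289^4 / 64 = 342421692.65 mm^4
L = 4000.0 mm, P = 44000.0 N, E = 200000.0 MPa
delta = P * L^3 / (3 * E * I)
= 44000.0 * 4000.0^3 / (3 * 200000.0 * 342421692.65)
= 13.7063 mm

13.7063 mm


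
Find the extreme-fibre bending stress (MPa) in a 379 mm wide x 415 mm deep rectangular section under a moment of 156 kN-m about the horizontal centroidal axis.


I = b * h^3 / 12 = 379 * 415^3 / 12 = 2257367427.08 mm^4
y = h / 2 = 415 / 2 = 207.5 mm
M = 156 kN-m = 156000000.0 N-mm
sigma = M * y / I = 156000000.0 * 207.5 / 2257367427.08
= 14.34 MPa

14.34 MPa


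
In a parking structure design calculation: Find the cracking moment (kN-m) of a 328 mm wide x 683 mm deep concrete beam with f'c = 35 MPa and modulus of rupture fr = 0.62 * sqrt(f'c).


fr = 0.62 * sqrt(35) = 0.62 * 5.9161 = 3.668 MPa
I = 328 * 683^3 / 12 = 8708727644.67 mm^4
y_t = 341.5 mm
M_cr = fr * I / y_t = 3.668 * 8708727644.67 / 341.5 N-mm
= 93.5384 kN-m

93.5384 kN-m


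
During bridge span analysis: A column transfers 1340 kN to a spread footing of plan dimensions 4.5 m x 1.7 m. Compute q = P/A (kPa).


A = 4.5 * 1.7 = 7.65 m^2
q = P / A = 1340 / 7.65
= 175.1634 kPa

175.1634 kPa


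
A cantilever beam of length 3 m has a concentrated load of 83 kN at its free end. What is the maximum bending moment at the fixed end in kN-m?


For a cantilever with a point load at the free end:
M_max = P * L = 83 * 3 = 249 kN-m

249 kN-m


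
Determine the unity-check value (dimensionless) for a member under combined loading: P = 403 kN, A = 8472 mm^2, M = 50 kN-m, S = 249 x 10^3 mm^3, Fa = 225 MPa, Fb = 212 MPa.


f_a = P / A = 403000.0 / 8472 = 47.5685 MPa
f_b = M / S = 50000000.0 / 249000.0 = 200.8032 MPa
Ratio = f_a / Fa + f_b / Fb
= 47.5685 / 225 + 200.8032 / 212
= 1.1586 (dimensionless)

1.1586 (dimensionless)


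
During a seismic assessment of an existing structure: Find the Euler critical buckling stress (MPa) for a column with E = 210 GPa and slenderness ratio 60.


sigma_cr = pi^2 * E / lambda^2
= 9.8696 * 210000.0 / 60^2
= 9.8696 * 210000.0 / 3600
= 575.7269 MPa

575.7269 MPa


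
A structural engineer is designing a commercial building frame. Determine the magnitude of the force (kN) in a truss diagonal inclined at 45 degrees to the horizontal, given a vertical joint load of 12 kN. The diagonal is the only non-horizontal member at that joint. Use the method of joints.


At the joint, only the diagonal has a vertical component, so vertical equilibrium gives:
F * sin(45) = 12
F = 12 / sin(45)
= 12 / 0.707107
= 16.97 kN

16.97 kN


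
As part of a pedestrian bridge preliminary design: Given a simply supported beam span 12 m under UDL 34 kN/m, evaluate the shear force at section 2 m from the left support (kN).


R_A = w * L / 2 = 34 * 12 / 2 = 204.0 kN
V(x) = R_A - w * x = 204.0 - 34 * 2
= 136.0 kN

136.0 kN


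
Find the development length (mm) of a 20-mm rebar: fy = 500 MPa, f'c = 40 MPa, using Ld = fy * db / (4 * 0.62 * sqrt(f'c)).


Ld = (fy * db) / (4 * 0.62 * sqrt(f'c))
= (500 * 20) / (4 * 0.62 * sqrt(40))
= 10000 / 15.6849
= 637.56 mm

637.56 mm


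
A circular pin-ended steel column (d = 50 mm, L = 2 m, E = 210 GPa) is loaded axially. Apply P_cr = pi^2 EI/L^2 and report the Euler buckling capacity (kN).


I = pi * d^4 / 64 = 306796.16 mm^4
L = 2000.0 mm
P_cr = pi^2 * E * I / L^2
= 9.8696 * 210000.0 * 306796.16 / 2000.0^2
= 158967.73 N = 158.9677 kN

158.9677 kN


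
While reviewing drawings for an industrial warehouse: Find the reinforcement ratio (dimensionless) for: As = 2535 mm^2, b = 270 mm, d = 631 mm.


rho = As / (b * d)
= 2535 / (270 * 631)
= 2535 / 170370
= 0.014879 (dimensionless)

0.014879 (dimensionless)


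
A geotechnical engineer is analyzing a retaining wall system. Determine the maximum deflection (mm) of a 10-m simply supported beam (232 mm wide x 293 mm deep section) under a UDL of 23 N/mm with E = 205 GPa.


I = 232 * 293^3 / 12 = 486305968.67 mm^4
L = 10000.0 mm, w = 23 N/mm, E = 205000.0 MPa
delta = 5 * w * L^4 / (384 * E * I)
= 5 * 23 * 10000.0^4 / (384 * 205000.0 * 486305968.67)
= 30.0402 mm

30.0402 mm


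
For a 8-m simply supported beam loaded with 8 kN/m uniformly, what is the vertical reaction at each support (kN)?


Total load = w * L = 8 * 8 = 64 kN
By symmetry, each reaction R = total / 2 = 64 / 2 = 32.0 kN

32.0 kN


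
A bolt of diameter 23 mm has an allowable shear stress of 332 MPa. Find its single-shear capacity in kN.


A = pi * d^2 / 4 = pi * 23^2 / 4 = 415.4756 mm^2
V = f_v * A / 1000 = 332 * 415.4756 / 1000
= 137.9379 kN

137.9379 kN


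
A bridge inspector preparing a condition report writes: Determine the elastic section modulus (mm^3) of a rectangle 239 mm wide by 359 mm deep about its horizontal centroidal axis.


S = b * h^2 / 6
= 239 * 359^2 / 6
= 239 * 128881 / 6
= 5133759.83 mm^3

5133759.83 mm^3


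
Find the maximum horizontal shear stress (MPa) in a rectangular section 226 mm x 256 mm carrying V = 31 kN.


A = b * h = 226 * 256 = 57856 mm^2
V = 31 kN = 31000.0 N
tau_max = 1.5 * V / A = 1.5 * 31000.0 / 57856
= 0.8037 MPa

0.8037 MPa


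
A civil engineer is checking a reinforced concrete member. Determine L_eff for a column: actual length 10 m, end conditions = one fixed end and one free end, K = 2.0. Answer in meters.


L_eff = K * L
= 2.0 * 10
= 20.0 m

20.0 m


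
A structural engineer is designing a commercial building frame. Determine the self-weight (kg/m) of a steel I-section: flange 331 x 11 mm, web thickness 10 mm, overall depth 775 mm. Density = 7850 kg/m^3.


A_flanges = 2 * 331 * 11 = 7282 mm^2
A_web = (775 - 2 * 11) * 10 = 7530 mm^2
A_total = 7282 + 7530 = 14812 mm^2 = 0.014812 m^2
Weight = rho * A = 7850 * 0.014812 = 116.2742 kg/m

116.2742 kg/m


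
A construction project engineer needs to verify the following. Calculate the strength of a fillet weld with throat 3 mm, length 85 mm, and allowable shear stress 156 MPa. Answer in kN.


Strength = throat * length * allowable stress
= 3 * 85 * 156 N
= 39780 N
= 39.78 kN

39.78 kN


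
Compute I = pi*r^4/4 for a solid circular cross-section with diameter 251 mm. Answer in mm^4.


r = d / 2 = 251 / 2 = 125.5 mm
I = pi * r^4 / 4 = pi * 125.5^4 / 4
= 194834016.97 mm^4

194834016.97 mm^4


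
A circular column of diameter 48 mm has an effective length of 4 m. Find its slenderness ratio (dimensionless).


Radius of gyration r = d / 4 = 48 / 4 = 12.0 mm
L_eff = 4000.0 mm
Slenderness ratio = L / r = 4000.0 / 12.0 = 333.33 (dimensionless)

333.33 (dimensionless)


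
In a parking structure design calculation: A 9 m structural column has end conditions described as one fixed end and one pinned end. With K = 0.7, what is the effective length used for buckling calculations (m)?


L_eff = K * L
= 0.7 * 9
= 6.3 m

6.3 m


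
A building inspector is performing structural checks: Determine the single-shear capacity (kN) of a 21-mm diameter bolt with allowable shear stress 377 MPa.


A = pi * d^2 / 4 = pi * 21^2 / 4 = 346.3606 mm^2
V = f_v * A / 1000 = 377 * 346.3606 / 1000
= 130.5779 kN

130.5779 kN


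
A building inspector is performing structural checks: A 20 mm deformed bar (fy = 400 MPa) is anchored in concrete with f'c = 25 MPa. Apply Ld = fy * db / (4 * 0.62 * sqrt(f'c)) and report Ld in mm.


Ld = (fy * db) / (4 * 0.62 * sqrt(f'c))
= (400 * 20) / (4 * 0.62 * sqrt(25))
= 8000 / 12.4
= 645.16 mm

645.16 mm


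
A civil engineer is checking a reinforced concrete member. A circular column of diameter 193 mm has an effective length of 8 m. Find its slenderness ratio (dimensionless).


Radius of gyration r = d / 4 = 193 / 4 = 48.25 mm
L_eff = 8000.0 mm
Slenderness ratio = L / r = 8000.0 / 48.25 = 165.8 (dimensionless)

165.8 (dimensionless)


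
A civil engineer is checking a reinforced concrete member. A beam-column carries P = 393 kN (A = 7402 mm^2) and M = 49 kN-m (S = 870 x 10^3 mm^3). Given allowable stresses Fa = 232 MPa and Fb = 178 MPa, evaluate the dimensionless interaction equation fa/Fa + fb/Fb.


f_a = P / A = 393000.0 / 7402 = 53.0938 MPa
f_b = M / S = 49000000.0 / 870000.0 = 56.3218 MPa
Ratio = f_a / Fa + f_b / Fb
= 53.0938 / 232 + 56.3218 / 178
= 0.5453 (dimensionless)

0.5453 (dimensionless)


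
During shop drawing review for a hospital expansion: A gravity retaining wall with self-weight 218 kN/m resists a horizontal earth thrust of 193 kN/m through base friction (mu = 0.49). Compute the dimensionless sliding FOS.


Resisting force = mu * W = 0.49 * 218 = 106.82 kN/m
FOS = Resisting / Driving = 106.82 / 193
= 0.5535 (dimensionless)

0.5535 (dimensionless)


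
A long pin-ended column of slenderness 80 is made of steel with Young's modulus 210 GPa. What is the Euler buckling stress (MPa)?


sigma_cr = pi^2 * E / lambda^2
= 9.8696 * 210000.0 / 80^2
= 9.8696 * 210000.0 / 6400
= 323.8464 MPa

323.8464 MPa


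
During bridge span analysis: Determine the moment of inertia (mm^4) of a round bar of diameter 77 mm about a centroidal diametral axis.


r = d / 2 = 77 / 2 = 38.5 mm
I = pi * r^4 / 4 = pi * 38.5^4 / 4
= 1725570.86 mm^4

1725570.86 mm^4


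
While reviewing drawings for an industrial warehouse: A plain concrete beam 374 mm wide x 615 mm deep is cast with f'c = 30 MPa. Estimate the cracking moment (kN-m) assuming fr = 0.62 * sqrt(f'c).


fr = 0.62 * sqrt(30) = 0.62 * 5.4772 = 3.3959 MPa
I = 374 * 615^3 / 12 = 7249627687.5 mm^4
y_t = 307.5 mm
M_cr = fr * I / y_t = 3.3959 * 7249627687.5 / 307.5 N-mm
= 80.0613 kN-m

80.0613 kN-m


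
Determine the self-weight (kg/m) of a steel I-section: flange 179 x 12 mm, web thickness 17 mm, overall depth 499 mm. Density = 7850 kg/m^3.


A_flanges = 2 * 179 * 12 = 4296 mm^2
A_web = (499 - 2 * 12) * 17 = 8075 mm^2
A_total = 4296 + 8075 = 12371 mm^2 = 0.012371 m^2
Weight = rho * A = 7850 * 0.012371 = 97.1124 kg/m

97.1124 kg/m


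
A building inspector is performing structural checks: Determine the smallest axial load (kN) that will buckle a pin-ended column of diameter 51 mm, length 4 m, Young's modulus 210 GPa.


I = pi * d^4 / 64 = 332086.03 mm^4
L = 4000.0 mm
P_cr = pi^2 * E * I / L^2
= 9.8696 * 210000.0 * 332086.03 / 4000.0^2
= 43017.95 N = 43.0179 kN

43.0179 kN


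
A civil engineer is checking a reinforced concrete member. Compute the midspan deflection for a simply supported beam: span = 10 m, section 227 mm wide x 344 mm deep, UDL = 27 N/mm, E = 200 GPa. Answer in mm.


I = 227 * 344^3 / 12 = 770051797.33 mm^4
L = 10000.0 mm, w = 27 N/mm, E = 200000.0 MPa
delta = 5 * w * L^4 / (384 * E * I)
= 5 * 27 * 10000.0^4 / (384 * 200000.0 * 770051797.33)
= 22.8272 mm

22.8272 mm


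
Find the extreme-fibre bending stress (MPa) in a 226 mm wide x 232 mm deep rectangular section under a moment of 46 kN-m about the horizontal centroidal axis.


I = b * h^3 / 12 = 226 * 232^3 / 12 = 235174997.33 mm^4
y = h / 2 = 232 / 2 = 116.0 mm
M = 46 kN-m = 46000000.0 N-mm
sigma = M * y / I = 46000000.0 * 116.0 / 235174997.33
= 22.69 MPa

22.69 MPa


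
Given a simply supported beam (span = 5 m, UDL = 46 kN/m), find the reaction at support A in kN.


Total load = w * L = 46 * 5 = 230 kN
By symmetry, each reaction R = total / 2 = 230 / 2 = 115.0 kN

115.0 kN


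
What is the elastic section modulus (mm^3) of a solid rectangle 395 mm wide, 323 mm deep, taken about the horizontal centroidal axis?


S = b * h^2 / 6
= 395 * 323^2 / 6
= 395 * 104329 / 6
= 6868325.83 mm^3

6868325.83 mm^3


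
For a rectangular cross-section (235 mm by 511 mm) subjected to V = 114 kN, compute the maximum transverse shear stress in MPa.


A = b * h = 235 * 511 = 120085 mm^2
V = 114 kN = 114000.0 N
tau_max = 1.5 * V / A = 1.5 * 114000.0 / 120085
= 1.424 MPa

1.424 MPa


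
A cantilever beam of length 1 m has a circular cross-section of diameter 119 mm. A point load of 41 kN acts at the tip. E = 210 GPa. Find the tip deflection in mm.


I = pi * d^4 / 64 = pi * 119^4 / 64 = 9843685.83 mm^4
L = 1000.0 mm, P = 41000.0 N, E = 210000.0 MPa
delta = P * L^3 / (3 * E * I)
= 41000.0 * 1000.0^3 / (3 * 210000.0 * 9843685.83)
= 6.6113 mm

6.6113 mm


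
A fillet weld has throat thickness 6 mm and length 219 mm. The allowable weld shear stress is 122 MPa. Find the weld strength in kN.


Strength = throat * length * allowable stress
= 6 * 219 * 122 N
= 160308 N
= 160.31 kN

160.31 kN


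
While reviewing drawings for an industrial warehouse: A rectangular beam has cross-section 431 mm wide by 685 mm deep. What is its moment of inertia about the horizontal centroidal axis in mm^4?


I = b * h^3 / 12
= 431 * 685^3 / 12
= 431 * 321419125 / 12
= 11544303572.92 mm^4

11544303572.92 mm^4


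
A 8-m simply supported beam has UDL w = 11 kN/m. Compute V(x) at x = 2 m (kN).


R_A = w * L / 2 = 11 * 8 / 2 = 44.0 kN
V(x) = R_A - w * x = 44.0 - 11 * 2
= 22.0 kN

22.0 kN


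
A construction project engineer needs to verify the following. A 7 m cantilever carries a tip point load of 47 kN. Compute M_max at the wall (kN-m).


For a cantilever with a point load at the free end:
M_max = P * L = 47 * 7 = 329 kN-m

329 kN-m


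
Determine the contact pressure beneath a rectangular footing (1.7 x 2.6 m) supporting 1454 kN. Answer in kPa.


A = 1.7 * 2.6 = 4.42 m^2
q = P / A = 1454 / 4.42
= 328.9593 kPa

328.9593 kPa


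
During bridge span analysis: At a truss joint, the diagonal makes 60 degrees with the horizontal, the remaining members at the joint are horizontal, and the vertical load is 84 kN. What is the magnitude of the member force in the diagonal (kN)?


At the joint, only the diagonal has a vertical component, so vertical equilibrium gives:
F * sin(60) = 84
F = 84 / sin(60)
= 84 / 0.866025
= 96.99 kN

96.99 kN


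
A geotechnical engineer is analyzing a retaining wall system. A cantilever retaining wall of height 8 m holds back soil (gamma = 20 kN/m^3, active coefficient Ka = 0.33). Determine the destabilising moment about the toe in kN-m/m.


Pa = 0.5 * Ka * gamma * H^2
= 0.5 * 0.33 * 20 * 8^2
= 211.2 kN/m
Arm = H / 3 = 8 / 3 = 2.6667 m
Mo = Pa * arm = Pa * H / 3 = 211.2 * 8 / 3 = 563.2 kN-m/m

563.2 kN-m/m


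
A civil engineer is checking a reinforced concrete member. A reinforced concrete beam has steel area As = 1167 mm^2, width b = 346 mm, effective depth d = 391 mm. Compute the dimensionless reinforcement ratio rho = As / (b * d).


rho = As / (b * d)
= 1167 / (346 * 391)
= 1167 / 135286
= 0.008626 (dimensionless)

0.008626 (dimensionless)


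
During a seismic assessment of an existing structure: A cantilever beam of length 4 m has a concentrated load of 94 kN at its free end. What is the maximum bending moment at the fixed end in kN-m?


For a cantilever with a point load at the free end:
M_max = P * L = 94 * 4 = 376 kN-m

376 kN-m


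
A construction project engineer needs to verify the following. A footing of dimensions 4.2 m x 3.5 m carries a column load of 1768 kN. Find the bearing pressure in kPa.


A = 4.2 * 3.5 = 14.7 m^2
q = P / A = 1768 / 14.7
= 120.2721 kPa

120.2721 kPa


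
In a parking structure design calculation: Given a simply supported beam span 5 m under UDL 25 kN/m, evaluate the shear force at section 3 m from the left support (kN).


R_A = w * L / 2 = 25 * 5 / 2 = 62.5 kN
V(x) = R_A - w * x = 62.5 - 25 * 3
= -12.5 kN

-12.5 kN


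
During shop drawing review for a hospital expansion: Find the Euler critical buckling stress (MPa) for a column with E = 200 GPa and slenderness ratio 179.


sigma_cr = pi^2 * E / lambda^2
= 9.8696 * 200000.0 / 179^2
= 9.8696 * 200000.0 / 32041
= 61.6061 MPa

61.6061 MPa


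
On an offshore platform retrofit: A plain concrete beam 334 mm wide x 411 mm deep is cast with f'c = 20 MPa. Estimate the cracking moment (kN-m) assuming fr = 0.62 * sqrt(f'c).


fr = 0.62 * sqrt(20) = 0.62 * 4.4721 = 2.7727 MPa
I = 334 * 411^3 / 12 = 1932371779.5 mm^4
y_t = 205.5 mm
M_cr = fr * I / y_t = 2.7727 * 1932371779.5 / 205.5 N-mm
= 26.0727 kN-m

26.0727 kN-m


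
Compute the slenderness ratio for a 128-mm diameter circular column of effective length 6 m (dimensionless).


Radius of gyration r = d / 4 = 128 / 4 = 32.0 mm
L_eff = 6000.0 mm
Slenderness ratio = L / r = 6000.0 / 32.0 = 187.5 (dimensionless)

187.5 (dimensionless)


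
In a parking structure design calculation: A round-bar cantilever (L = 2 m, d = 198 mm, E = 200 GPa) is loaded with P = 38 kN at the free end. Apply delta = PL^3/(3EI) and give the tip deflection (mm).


I = pi * d^4 / 64 = pi * 198^4 / 64 = 75445034.2 mm^4
L = 2000.0 mm, P = 38000.0 N, E = 200000.0 MPa
delta = P * L^3 / (3 * E * I)
= 38000.0 * 2000.0^3 / (3 * 200000.0 * 75445034.2)
= 6.7157 mm

6.7157 mm


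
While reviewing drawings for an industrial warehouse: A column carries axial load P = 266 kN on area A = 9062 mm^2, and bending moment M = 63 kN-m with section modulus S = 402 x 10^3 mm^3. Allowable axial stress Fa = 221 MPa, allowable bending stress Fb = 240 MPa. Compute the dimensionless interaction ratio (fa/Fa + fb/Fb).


f_a = P / A = 266000.0 / 9062 = 29.3533 MPa
f_b = M / S = 63000000.0 / 402000.0 = 156.7164 MPa
Ratio = f_a / Fa + f_b / Fb
= 29.3533 / 221 + 156.7164 / 240
= 0.7858 (dimensionless)

0.7858 (dimensionless)


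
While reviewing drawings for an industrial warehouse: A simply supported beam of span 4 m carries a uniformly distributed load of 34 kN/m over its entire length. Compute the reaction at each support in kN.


Total load = w * L = 34 * 4 = 136 kN
By symmetry, each reaction R = total / 2 = 136 / 2 = 68.0 kN

68.0 kN


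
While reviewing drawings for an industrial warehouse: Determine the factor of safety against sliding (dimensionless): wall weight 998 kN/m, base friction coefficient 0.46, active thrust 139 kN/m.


Resisting force = mu * W = 0.46 * 998 = 459.08 kN/m
FOS = Resisting / Driving = 459.08 / 139
= 3.3027 (dimensionless)

3.3027 (dimensionless)


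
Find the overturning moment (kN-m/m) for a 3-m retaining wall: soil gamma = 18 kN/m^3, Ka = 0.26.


Pa = 0.5 * Ka * gamma * H^2
= 0.5 * 0.26 * 18 * 3^2
= 21.06 kN/m
Arm = H / 3 = 3 / 3 = 1.0 m
Mo = Pa * arm = Pa * H / 3 = 21.06 * 3 / 3 = 21.06 kN-m/m

21.06 kN-m/m


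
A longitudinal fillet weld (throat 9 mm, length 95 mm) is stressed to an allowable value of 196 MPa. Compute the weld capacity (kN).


Strength = throat * length * allowable stress
= 9 * 95 * 196 N
= 167580 N
= 167.58 kN

167.58 kN


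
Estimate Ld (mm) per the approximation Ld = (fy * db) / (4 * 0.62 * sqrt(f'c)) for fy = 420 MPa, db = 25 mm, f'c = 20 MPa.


Ld = (fy * db) / (4 * 0.62 * sqrt(f'c))
= (420 * 25) / (4 * 0.62 * sqrt(20))
= 10500 / 11.0909
= 946.72 mm

946.72 mm


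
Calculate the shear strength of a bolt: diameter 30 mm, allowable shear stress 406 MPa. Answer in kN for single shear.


A = pi * d^2 / 4 = pi * 30^2 / 4 = 706.8583 mm^2
V = f_v * A / 1000 = 406 * 706.8583 / 1000
= 286.9845 kN

286.9845 kN


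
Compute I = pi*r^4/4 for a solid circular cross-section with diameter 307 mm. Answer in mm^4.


r = d / 2 = 307 / 2 = 153.5 mm
I = pi * r^4 / 4 = pi * 153.5^4 / 4
= 436037057.88 mm^4

436037057.88 mm^4


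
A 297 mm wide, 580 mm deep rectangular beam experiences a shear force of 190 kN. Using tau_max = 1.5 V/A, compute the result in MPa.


A = b * h = 297 * 580 = 172260 mm^2
V = 190 kN = 190000.0 N
tau_max = 1.5 * V / A = 1.5 * 190000.0 / 172260
= 1.6545 MPa

1.6545 MPa


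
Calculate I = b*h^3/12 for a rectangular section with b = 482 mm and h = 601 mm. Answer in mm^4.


I = b * h^3 / 12
= 482 * 601^3 / 12
= 482 * 217081801 / 12
= 8719452340.17 mm^4

8719452340.17 mm^4


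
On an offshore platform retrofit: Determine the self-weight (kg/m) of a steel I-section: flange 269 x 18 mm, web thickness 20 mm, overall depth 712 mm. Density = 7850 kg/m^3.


A_flanges = 2 * 269 * 18 = 9684 mm^2
A_web = (712 - 2 * 18) * 20 = 13520 mm^2
A_total = 9684 + 13520 = 23204 mm^2 = 0.023204 m^2
Weight = rho * A = 7850 * 0.023204 = 182.1514 kg/m

182.1514 kg/m


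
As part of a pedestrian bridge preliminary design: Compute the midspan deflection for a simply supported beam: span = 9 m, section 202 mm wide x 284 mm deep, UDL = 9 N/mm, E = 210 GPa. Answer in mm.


I = 202 * 284^3 / 12 = 385589450.67 mm^4
L = 9000.0 mm, w = 9 N/mm, E = 210000.0 MPa
delta = 5 * w * L^4 / (384 * E * I)
= 5 * 9 * 9000.0^4 / (384 * 210000.0 * 385589450.67)
= 9.4953 mm

9.4953 mm


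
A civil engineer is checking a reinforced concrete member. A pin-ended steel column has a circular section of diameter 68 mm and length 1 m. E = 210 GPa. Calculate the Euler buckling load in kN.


I = pi * d^4 / 64 = 1049555.84 mm^4
L = 1000.0 mm
P_cr = pi^2 * E * I / L^2
= 9.8696 * 210000.0 * 1049555.84 / 1000.0^2
= 2175327.2 N = 2175.3272 kN

2175.3272 kN


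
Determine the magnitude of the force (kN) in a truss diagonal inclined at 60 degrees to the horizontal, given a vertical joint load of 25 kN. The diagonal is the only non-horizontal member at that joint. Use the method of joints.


At the joint, only the diagonal has a vertical component, so vertical equilibrium gives:
F * sin(60) = 25
F = 25 / sin(60)
= 25 / 0.866025
= 28.87 kN

28.87 kN


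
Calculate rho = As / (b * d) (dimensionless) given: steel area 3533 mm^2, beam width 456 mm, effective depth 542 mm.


rho = As / (b * d)
= 3533 / (456 * 542)
= 3533 / 247152
= 0.014295 (dimensionless)

0.014295 (dimensionless)


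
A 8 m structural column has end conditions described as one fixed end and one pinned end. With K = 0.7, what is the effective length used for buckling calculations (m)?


L_eff = K * L
= 0.7 * 8
= 5.6 m

5.6 m


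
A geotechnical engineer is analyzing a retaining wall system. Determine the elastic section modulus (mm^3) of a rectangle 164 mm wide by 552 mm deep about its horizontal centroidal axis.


S = b * h^2 / 6
= 164 * 552^2 / 6
= 164 * 304704 / 6
= 8328576.0 mm^3

8328576.0 mm^3


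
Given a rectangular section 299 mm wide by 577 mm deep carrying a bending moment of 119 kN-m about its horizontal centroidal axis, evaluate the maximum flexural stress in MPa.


I = b * h^3 / 12 = 299 * 577^3 / 12 = 4786492488.92 mm^4
y = h / 2 = 577 / 2 = 288.5 mm
M = 119 kN-m = 119000000.0 N-mm
sigma = M * y / I = 119000000.0 * 288.5 / 4786492488.92
= 7.17 MPa

7.17 MPa


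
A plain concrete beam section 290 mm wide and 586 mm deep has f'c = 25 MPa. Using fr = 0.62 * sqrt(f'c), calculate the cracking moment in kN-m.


fr = 0.62 * sqrt(25) = 0.62 * 5.0 = 3.1 MPa
I = 290 * 586^3 / 12 = 4863059686.67 mm^4
y_t = 293.0 mm
M_cr = fr * I / y_t = 3.1 * 4863059686.67 / 293.0 N-mm
= 51.4522 kN-m

51.4522 kN-m


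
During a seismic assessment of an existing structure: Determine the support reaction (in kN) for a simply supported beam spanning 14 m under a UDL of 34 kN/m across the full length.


Total load = w * L = 34 * 14 = 476 kN
By symmetry, each reaction R = total / 2 = 476 / 2 = 238.0 kN

238.0 kN


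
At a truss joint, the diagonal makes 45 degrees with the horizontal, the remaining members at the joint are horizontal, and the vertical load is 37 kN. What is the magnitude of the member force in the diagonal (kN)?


At the joint, only the diagonal has a vertical component, so vertical equilibrium gives:
F * sin(45) = 37
F = 37 / sin(45)
= 37 / 0.707107
= 52.33 kN

52.33 kN


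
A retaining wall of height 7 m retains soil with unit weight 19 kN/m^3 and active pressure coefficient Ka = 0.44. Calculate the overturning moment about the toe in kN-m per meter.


Pa = 0.5 * Ka * gamma * H^2
= 0.5 * 0.44 * 19 * 7^2
= 204.82 kN/m
Arm = H / 3 = 7 / 3 = 2.3333 m
Mo = Pa * arm = Pa * H / 3 = 204.82 * 7 / 3 = 477.9133 kN-m/m

477.9133 kN-m/m


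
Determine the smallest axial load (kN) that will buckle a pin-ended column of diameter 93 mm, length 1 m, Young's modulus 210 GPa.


I = pi * d^4 / 64 = 3671991.72 mm^4
L = 1000.0 mm
P_cr = pi^2 * E * I / L^2
= 9.8696 * 210000.0 * 3671991.72 / 1000.0^2
= 7610632.18 N = 7610.6322 kN

7610.6322 kN


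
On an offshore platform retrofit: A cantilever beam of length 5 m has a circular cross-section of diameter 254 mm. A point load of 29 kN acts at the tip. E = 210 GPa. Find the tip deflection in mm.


I = pi * d^4 / 64 = pi * 254^4 / 64 = 204317123.26 mm^4
L = 5000.0 mm, P = 29000.0 N, E = 210000.0 MPa
delta = P * L^3 / (3 * E * I)
= 29000.0 * 5000.0^3 / (3 * 210000.0 * 204317123.26)
= 28.1619 mm

28.1619 mm


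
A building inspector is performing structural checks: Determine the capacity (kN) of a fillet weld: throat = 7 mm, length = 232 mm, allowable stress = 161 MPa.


Strength = throat * length * allowable stress
= 7 * 232 * 161 N
= 261464 N
= 261.46 kN

261.46 kN


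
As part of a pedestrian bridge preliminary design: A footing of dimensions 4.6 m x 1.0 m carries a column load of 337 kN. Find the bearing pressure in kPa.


A = 4.6 * 1.0 = 4.6 m^2
q = P / A = 337 / 4.6
= 73.2609 kPa

73.2609 kPa


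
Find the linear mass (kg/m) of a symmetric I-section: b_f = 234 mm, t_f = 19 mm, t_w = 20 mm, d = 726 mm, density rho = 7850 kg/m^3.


A_flanges = 2 * 234 * 19 = 8892 mm^2
A_web = (726 - 2 * 19) * 20 = 13760 mm^2
A_total = 8892 + 13760 = 22652 mm^2 = 0.022652 m^2
Weight = rho * A = 7850 * 0.022652 = 177.8182 kg/m

177.8182 kg/m


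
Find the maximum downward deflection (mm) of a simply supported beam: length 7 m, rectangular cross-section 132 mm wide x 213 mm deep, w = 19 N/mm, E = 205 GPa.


I = 132 * 213^3 / 12 = 106299567.0 mm^4
L = 7000.0 mm, w = 19 N/mm, E = 205000.0 MPa
delta = 5 * w * L^4 / (384 * E * I)
= 5 * 19 * 7000.0^4 / (384 * 205000.0 * 106299567.0)
= 27.2583 mm

27.2583 mm


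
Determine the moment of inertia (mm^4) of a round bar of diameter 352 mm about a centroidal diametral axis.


r = d / 2 = 352 / 2 = 176.0 mm
I = pi * r^4 / 4 = pi * 176.0^4 / 4
= 753599414.95 mm^4

753599414.95 mm^4


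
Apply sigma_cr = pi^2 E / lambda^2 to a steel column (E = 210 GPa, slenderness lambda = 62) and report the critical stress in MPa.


sigma_cr = pi^2 * E / lambda^2
= 9.8696 * 210000.0 / 62^2
= 9.8696 * 210000.0 / 3844
= 539.1823 MPa

539.1823 MPa


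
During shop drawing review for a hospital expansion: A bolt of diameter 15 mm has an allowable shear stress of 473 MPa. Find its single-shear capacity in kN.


A = pi * d^2 / 4 = pi * 15^2 / 4 = 176.7146 mm^2
V = f_v * A / 1000 = 473 * 176.7146 / 1000
= 83.586 kN

83.586 kN


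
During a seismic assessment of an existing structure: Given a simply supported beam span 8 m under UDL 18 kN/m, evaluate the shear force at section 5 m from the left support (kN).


R_A = w * L / 2 = 18 * 8 / 2 = 72.0 kN
V(x) = R_A - w * x = 72.0 - 18 * 5
= -18.0 kN

-18.0 kN


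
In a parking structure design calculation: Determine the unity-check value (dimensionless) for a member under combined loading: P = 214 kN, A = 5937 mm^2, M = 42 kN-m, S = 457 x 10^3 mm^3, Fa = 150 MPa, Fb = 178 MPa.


f_a = P / A = 214000.0 / 5937 = 36.0451 MPa
f_b = M / S = 42000000.0 / 457000.0 = 91.9037 MPa
Ratio = f_a / Fa + f_b / Fb
= 36.0451 / 150 + 91.9037 / 178
= 0.7566 (dimensionless)

0.7566 (dimensionless)


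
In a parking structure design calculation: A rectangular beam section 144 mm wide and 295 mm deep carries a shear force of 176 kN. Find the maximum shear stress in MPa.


A = b * h = 144 * 295 = 42480 mm^2
V = 176 kN = 176000.0 N
tau_max = 1.5 * V / A = 1.5 * 176000.0 / 42480
= 6.2147 MPa

6.2147 MPa


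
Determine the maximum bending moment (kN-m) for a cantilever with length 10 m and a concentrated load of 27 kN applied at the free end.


For a cantilever with a point load at the free end:
M_max = P * L = 27 * 10 = 270 kN-m

270 kN-m


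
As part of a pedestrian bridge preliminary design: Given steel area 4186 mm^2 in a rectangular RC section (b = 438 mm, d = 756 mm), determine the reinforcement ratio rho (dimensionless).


rho = As / (b * d)
= 4186 / (438 * 756)
= 4186 / 331128
= 0.012642 (dimensionless)

0.012642 (dimensionless)


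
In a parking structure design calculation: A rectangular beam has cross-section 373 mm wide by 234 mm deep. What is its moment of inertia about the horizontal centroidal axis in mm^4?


I = b * h^3 / 12
= 373 * 234^3 / 12
= 373 * 12812904 / 12
= 398267766.0 mm^4

398267766.0 mm^4


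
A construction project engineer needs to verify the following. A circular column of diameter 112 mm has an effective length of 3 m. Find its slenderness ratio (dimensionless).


Radius of gyration r = d / 4 = 112 / 4 = 28.0 mm
L_eff = 3000.0 mm
Slenderness ratio = L / r = 3000.0 / 28.0 = 107.14 (dimensionless)

107.14 (dimensionless)


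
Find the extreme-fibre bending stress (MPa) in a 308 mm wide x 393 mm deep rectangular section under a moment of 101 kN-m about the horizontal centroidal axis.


I = b * h^3 / 12 = 308 * 393^3 / 12 = 1557927063.0 mm^4
y = h / 2 = 393 / 2 = 196.5 mm
M = 101 kN-m = 101000000.0 N-mm
sigma = M * y / I = 101000000.0 * 196.5 / 1557927063.0
= 12.74 MPa

12.74 MPa


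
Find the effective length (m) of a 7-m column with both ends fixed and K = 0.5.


L_eff = K * L
= 0.5 * 7
= 3.5 m

3.5 m


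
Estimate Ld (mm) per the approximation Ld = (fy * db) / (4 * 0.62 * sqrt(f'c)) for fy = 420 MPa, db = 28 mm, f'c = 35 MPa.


Ld = (fy * db) / (4 * 0.62 * sqrt(f'c))
= (420 * 28) / (4 * 0.62 * sqrt(35))
= 11760 / 14.6719
= 801.53 mm

801.53 mm


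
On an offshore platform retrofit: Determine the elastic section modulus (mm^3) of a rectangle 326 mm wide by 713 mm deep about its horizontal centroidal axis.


S = b * h^2 / 6
= 326 * 713^2 / 6
= 326 * 508369 / 6
= 27621382.33 mm^3

27621382.33 mm^3


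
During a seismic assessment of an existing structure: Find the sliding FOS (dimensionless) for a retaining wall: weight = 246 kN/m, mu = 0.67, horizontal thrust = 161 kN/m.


Resisting force = mu * W = 0.67 * 246 = 164.82 kN/m
FOS = Resisting / Driving = 164.82 / 161
= 1.0237 (dimensionless)

1.0237 (dimensionless)


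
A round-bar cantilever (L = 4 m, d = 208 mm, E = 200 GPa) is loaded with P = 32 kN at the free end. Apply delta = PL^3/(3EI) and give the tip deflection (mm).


I = pi * d^4 / 64 = pi * 208^4 / 64 = 91880476.45 mm^4
L = 4000.0 mm, P = 32000.0 N, E = 200000.0 MPa
delta = P * L^3 / (3 * E * I)
= 32000.0 * 4000.0^3 / (3 * 200000.0 * 91880476.45)
= 37.1497 mm

37.1497 mm


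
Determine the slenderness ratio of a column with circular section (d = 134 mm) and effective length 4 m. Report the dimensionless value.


Radius of gyration r = d / 4 = 134 / 4 = 33.5 mm
L_eff = 4000.0 mm
Slenderness ratio = L / r = 4000.0 / 33.5 = 119.4 (dimensionless)

119.4 (dimensionless)


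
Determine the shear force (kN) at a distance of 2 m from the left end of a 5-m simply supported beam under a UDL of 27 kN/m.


R_A = w * L / 2 = 27 * 5 / 2 = 67.5 kN
V(x) = R_A - w * x = 67.5 - 27 * 2
= 13.5 kN

13.5 kN


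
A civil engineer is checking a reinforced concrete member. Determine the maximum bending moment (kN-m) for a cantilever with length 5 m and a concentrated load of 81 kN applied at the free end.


For a cantilever with a point load at the free end:
M_max = P * L = 81 * 5 = 405 kN-m

405 kN-m


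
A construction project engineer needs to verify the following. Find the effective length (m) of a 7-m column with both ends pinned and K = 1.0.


L_eff = K * L
= 1.0 * 7
= 7.0 m

7.0 m


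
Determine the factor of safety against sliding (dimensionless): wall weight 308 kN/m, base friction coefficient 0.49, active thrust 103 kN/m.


Resisting force = mu * W = 0.49 * 308 = 150.92 kN/m
FOS = Resisting / Driving = 150.92 / 103
= 1.4652 (dimensionless)

1.4652 (dimensionless)


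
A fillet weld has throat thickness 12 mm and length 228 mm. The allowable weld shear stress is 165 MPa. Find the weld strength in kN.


Strength = throat * length * allowable stress
= 12 * 228 * 165 N
= 451440 N
= 451.44 kN

451.44 kN


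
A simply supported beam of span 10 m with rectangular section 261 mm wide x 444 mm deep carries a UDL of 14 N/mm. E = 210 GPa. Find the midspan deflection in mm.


I = 261 * 444^3 / 12 = 1903742352.0 mm^4
L = 10000.0 mm, w = 14 N/mm, E = 210000.0 MPa
delta = 5 * w * L^4 / (384 * E * I)
= 5 * 14 * 10000.0^4 / (384 * 210000.0 * 1903742352.0)
= 4.5597 mm

4.5597 mm


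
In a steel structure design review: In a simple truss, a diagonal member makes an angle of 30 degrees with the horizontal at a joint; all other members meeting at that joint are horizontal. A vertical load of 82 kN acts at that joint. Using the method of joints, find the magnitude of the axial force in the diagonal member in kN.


At the joint, only the diagonal has a vertical component, so vertical equilibrium gives:
F * sin(30) = 82
F = 82 / sin(30)
= 82 / 0.5
= 164.0 kN

164.0 kN


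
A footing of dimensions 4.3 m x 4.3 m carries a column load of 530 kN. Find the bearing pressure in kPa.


A = 4.3 * 4.3 = 18.49 m^2
q = P / A = 530 / 18.49
= 28.6641 kPa

28.6641 kPa


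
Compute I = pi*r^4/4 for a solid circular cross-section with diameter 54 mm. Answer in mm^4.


r = d / 2 = 54 / 2 = 27.0 mm
I = pi * r^4 / 4 = pi * 27.0^4 / 4
= 417392.79 mm^4

417392.79 mm^4


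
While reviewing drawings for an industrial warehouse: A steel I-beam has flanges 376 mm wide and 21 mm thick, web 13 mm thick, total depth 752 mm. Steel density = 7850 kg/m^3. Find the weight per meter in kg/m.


A_flanges = 2 * 376 * 21 = 15792 mm^2
A_web = (752 - 2 * 21) * 13 = 9230 mm^2
A_total = 15792 + 9230 = 25022 mm^2 = 0.025022 m^2
Weight = rho * A = 7850 * 0.025022 = 196.4227 kg/m

196.4227 kg/m
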